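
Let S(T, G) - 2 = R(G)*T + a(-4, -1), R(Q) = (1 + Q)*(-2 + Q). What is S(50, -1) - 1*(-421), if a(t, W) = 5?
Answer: 428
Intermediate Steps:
S(T, G) = 7 + T*(-2 + G² - G) (S(T, G) = 2 + ((-2 + G² - G)*T + 5) = 2 + (T*(-2 + G² - G) + 5) = 2 + (5 + T*(-2 + G² - G)) = 7 + T*(-2 + G² - G))
S(50, -1) - 1*(-421) = (7 - 1*50*(2 - 1 - 1*(-1)²)) - 1*(-421) = (7 - 1*50*(2 - 1 - 1*1)) + 421 = (7 - 1*50*(2 - 1 - 1)) + 421 = (7 - 1*50*0) + 421 = (7 + 0) + 421 = 7 + 421 = 428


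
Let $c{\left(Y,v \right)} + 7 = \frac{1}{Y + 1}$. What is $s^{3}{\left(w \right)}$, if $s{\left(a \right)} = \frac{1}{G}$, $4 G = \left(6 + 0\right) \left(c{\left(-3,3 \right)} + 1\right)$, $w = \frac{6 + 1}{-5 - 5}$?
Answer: $- \frac{64}{59319} \approx -0.0010789$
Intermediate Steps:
$c{\left(Y,v \right)} = -7 + \frac{1}{1 + Y}$ ($c{\left(Y,v \right)} = -7 + \frac{1}{Y + 1} = -7 + \frac{1}{1 + Y}$)
$w = - \frac{7}{10}$ ($w = \frac{7}{-10} = 7 \left(- \frac{1}{10}\right) = - \frac{7}{10} \approx -0.7$)
$G = - \frac{39}{4}$ ($G = \frac{\left(6 + 0\right) \left(\frac{-6 - -21}{1 - 3} + 1\right)}{4} = \frac{6 \left(\frac{-6 + 21}{-2} + 1\right)}{4} = \frac{6 \left(\left(- \frac{1}{2}\right) 15 + 1\right)}{4} = \frac{6 \left(- \frac{15}{2} + 1\right)}{4} = \frac{6 \left(- \frac{13}{2}\right)}{4} = \frac{1}{4} \left(-39\right) = - \frac{39}{4} \approx -9.75$)
$s{\left(a \right)} = - \frac{4}{39}$ ($s{\left(a \right)} = \frac{1}{- \frac{39}{4}} = - \frac{4}{39}$)
$s^{3}{\left(w \right)} = \left(- \frac{4}{39}\right)^{3} = - \frac{64}{59319}$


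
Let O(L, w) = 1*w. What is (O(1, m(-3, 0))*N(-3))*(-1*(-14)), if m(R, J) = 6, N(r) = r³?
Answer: -2268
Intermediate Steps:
O(L, w) = w
(O(1, m(-3, 0))*N(-3))*(-1*(-14)) = (6*(-3)³)*(-1*(-14)) = (6*(-27))*14 = -162*14 = -2268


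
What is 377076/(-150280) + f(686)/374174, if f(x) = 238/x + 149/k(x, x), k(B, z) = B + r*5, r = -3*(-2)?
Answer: -618758754674547/246600474771560 ≈ -2.5092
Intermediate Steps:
r = 6
k(B, z) = 30 + B (k(B, z) = B + 6*5 = B + 30 = 30 + B)
f(x) = 149/(30 + x) + 238/x (f(x) = 238/x + 149/(30 + x) = 149/(30 + x) + 238/x)
377076/(-150280) + f(686)/374174 = 377076/(-150280) + (3*(2380 + 129*686)/(686*(30 + 686)))/374174 = 377076*(-1/150280) + (3*(1/686)*(2380 + 88494)/716)*(1/374174) = -94269/37570 + (3*(1/686)*(1/716)*90874)*(1/374174) = -94269/37570 + (19473/35084)*(1/374174) = -94269/37570 + 19473/13127520616 = -618758754674547/246600474771560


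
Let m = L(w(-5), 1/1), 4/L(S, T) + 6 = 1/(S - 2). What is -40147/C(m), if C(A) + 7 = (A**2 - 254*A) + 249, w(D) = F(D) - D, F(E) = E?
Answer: -6784843/67378 ≈ -100.70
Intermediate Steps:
w(D) = 0 (w(D) = D - D = 0)
L(S, T) = 4/(-6 + 1/(-2 + S)) (L(S, T) = 4/(-6 + 1/(S - 2)) = 4/(-6 + 1/(-2 + S)))
m = -8/13 (m = 4*(2 - 1*0)/(-13 + 6*0) = 4*(2 + 0)/(-13 + 0) = 4*2/(-13) = 4*(-1/13)*2 = -8/13 ≈ -0.61539)
C(A) = 242 + A**2 - 254*A (C(A) = -7 + ((A**2 - 254*A) + 249) = -7 + (249 + A**2 - 254*A) = 242 + A**2 - 254*A)
-40147/C(m) = -40147/(242 + (-8/13)**2 - 254*(-8/13)) = -40147/(242 + 64/169 + 2032/13) = -40147/67378/169 = -40147*169/67378 = -6784843/67378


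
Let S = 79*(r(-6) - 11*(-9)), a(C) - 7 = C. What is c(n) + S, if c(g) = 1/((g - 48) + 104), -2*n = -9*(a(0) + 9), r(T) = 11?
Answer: 1112321/128 ≈ 8690.0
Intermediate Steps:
a(C) = 7 + C
n = 72 (n = -(-9)*((7 + 0) + 9)/2 = -(-9)*(7 + 9)/2 = -(-9)*16/2 = -½*(-144) = 72)
S = 8690 (S = 79*(11 - 11*(-9)) = 79*(11 + 99) = 79*110 = 8690)
c(g) = 1/(56 + g) (c(g) = 1/((-48 + g) + 104) = 1/(56 + g))
c(n) + S = 1/(56 + 72) + 8690 = 1/128 + 8690 = 1112321/128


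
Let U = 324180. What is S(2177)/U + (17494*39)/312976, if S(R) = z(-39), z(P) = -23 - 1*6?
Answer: 27645989447/12682569960 ≈ 2.1798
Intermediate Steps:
z(P) = -29 (z(P) = -23 - 6 = -29)
S(R) = -29
S(2177)/U + (17494*39)/312976 = -29/324180 + (17494*39)/312976 = -29*1/324180 + 682266*(1/312976) = -29/324180 + 341133/156488 = 27645989447/12682569960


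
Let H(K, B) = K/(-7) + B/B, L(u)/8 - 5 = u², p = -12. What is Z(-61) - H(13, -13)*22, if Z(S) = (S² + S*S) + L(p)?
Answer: 60570/7 ≈ 8652.9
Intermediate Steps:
L(u) = 40 + 8*u²
H(K, B) = 1 - K/7 (H(K, B) = K*(-⅐) + 1 = -K/7 + 1 = 1 - K/7)
Z(S) = 1192 + 2*S² (Z(S) = (S² + S*S) + (40 + 8*(-12)²) = (S² + S²) + (40 + 8*144) = 2*S² + (40 + 1152) = 2*S² + 1192 = 1192 + 2*S²)
Z(-61) - H(13, -13)*22 = (1192 + 2*(-61)²) - (1 - ⅐*13)*22 = (1192 + 2*3721) - (1 - 13/7)*22 = (1192 + 7442) - (-6)*22/7 = 8634 - 1*(-132/7) = 8634 + 132/7 = 60570/7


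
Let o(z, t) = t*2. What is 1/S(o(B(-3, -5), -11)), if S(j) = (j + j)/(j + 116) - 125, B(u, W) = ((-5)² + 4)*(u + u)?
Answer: -47/5897 ≈ -0.0079702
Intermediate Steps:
B(u, W) = 58*u (B(u, W) = (25 + 4)*(2*u) = 29*(2*u) = 58*u)
o(z, t) = 2*t
S(j) = -125 + 2*j/(116 + j) (S(j) = (2*j)/(116 + j) - 125 = 2*j/(116 + j) - 125 = -125 + 2*j/(116 + j))
1/S(o(B(-3, -5), -11)) = 1/((-14500 - 246*(-11))/(116 + 2*(-11))) = 1/((-14500 - 123*(-22))/(116 - 22)) = 1/((-14500 + 2706)/94) = 1/((1/94)*(-11794)) = 1/(-5897/47) = -47/5897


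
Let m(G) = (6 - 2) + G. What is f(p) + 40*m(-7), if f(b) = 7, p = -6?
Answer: -113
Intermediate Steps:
m(G) = 4 + G
f(p) + 40*m(-7) = 7 + 40*(4 - 7) = 7 + 40*(-3) = 7 - 120 = -113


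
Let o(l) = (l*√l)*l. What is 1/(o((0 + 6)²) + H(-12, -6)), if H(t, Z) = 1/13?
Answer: 13/101089 ≈ 0.00012860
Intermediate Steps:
H(t, Z) = 1/13
o(l) = l^(5/2) (o(l) = l^(3/2)*l = l^(5/2))
1/(o((0 + 6)²) + H(-12, -6)) = 1/(((0 + 6)²)^(5/2) + 1/13) = 1/((6²)^(5/2) + 1/13) = 1/(36^(5/2) + 1/13) = 1/(7776 + 1/13) = 1/(101089/13) = 13/101089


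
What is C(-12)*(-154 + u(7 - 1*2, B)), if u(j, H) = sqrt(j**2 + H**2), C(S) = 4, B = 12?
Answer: -564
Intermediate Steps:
u(j, H) = sqrt(H**2 + j**2)
C(-12)*(-154 + u(7 - 1*2, B)) = 4*(-154 + sqrt(12**2 + (7 - 1*2)**2)) = 4*(-154 + sqrt(144 + (7 - 2)**2)) = 4*(-154 + sqrt(144 + 5**2)) = 4*(-154 + sqrt(144 + 25)) = 4*(-154 + sqrt(169)) = 4*(-154 + 13) = 4*(-141) = -564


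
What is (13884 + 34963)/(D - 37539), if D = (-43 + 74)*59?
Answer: -48847/35710 ≈ -1.3679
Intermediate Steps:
D = 1829 (D = 31*59 = 1829)
(13884 + 34963)/(D - 37539) = (13884 + 34963)/(1829 - 37539) = 48847/(-35710) = 48847*(-1/35710) = -48847/35710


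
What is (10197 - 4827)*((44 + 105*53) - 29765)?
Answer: -129717720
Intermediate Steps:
(10197 - 4827)*((44 + 105*53) - 29765) = 5370*((44 + 5565) - 29765) = 5370*(5609 - 29765) = 5370*(-24156) = -129717720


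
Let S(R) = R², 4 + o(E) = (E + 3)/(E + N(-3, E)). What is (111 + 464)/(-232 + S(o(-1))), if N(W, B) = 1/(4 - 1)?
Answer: -575/183 ≈ -3.1421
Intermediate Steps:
N(W, B) = ⅓ (N(W, B) = 1/3 = ⅓)
o(E) = -4 + (3 + E)/(⅓ + E) (o(E) = -4 + (E + 3)/(E + ⅓) = -4 + (3 + E)/(⅓ + E))
(111 + 464)/(-232 + S(o(-1))) = (111 + 464)/(-232 + ((5 - 9*(-1))/(1 + 3*(-1)))²) = 575/(-232 + ((5 + 9)/(1 - 3))²) = 575/(-232 + (14/(-2))²) = 575/(-232 + (-½*14)²) = 575/(-232 + (-7)²) = 575/(-232 + 49) = 575/(-183) = 575*(-1/183) = -575/183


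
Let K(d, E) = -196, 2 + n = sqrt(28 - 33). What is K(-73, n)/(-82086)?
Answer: 98/41043 ≈ 0.0023877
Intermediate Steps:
n = -2 + I*sqrt(5) (n = -2 + sqrt(28 - 33) = -2 + sqrt(-5) = -2 + I*sqrt(5) ≈ -2.0 + 2.2361*I)
K(-73, n)/(-82086) = -196/(-82086) = -196*(-1/82086) = 98/41043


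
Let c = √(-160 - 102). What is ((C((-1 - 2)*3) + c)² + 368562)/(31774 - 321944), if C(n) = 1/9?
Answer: -29832301/23503770 - I*√262/1305765 ≈ -1.2693 - 1.2396e-5*I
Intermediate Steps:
c = I*√262 (c = √(-262) = I*√262 ≈ 16.186*I)
C(n) = ⅑
((C((-1 - 2)*3) + c)² + 368562)/(31774 - 321944) = ((⅑ + I*√262)² + 368562)/(31774 - 321944) = (368562 + (⅑ + I*√262)²)/(-290170) = (368562 + (⅑ + I*√262)²)*(-1/290170) = -184281/145085 - (⅑ + I*√262)²/290170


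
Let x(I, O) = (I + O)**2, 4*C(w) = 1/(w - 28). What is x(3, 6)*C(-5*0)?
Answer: -81/112 ≈ -0.72321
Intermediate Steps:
C(w) = 1/(4*(-28 + w)) (C(w) = 1/(4*(w - 28)) = 1/(4*(-28 + w)))
x(3, 6)*C(-5*0) = (3 + 6)**2*(1/(4*(-28 - 5*0))) = 9**2*(1/(4*(-28 + 0))) = 81*((1/4)/(-28)) = 81*((1/4)*(-1/28)) = 81*(-1/112) = -81/112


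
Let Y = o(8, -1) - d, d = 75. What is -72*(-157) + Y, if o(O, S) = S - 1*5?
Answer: 11223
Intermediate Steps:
o(O, S) = -5 + S (o(O, S) = S - 5 = -5 + S)
Y = -81 (Y = (-5 - 1) - 1*75 = -6 - 75 = -81)
-72*(-157) + Y = -72*(-157) - 81 = 11304 - 81 = 11223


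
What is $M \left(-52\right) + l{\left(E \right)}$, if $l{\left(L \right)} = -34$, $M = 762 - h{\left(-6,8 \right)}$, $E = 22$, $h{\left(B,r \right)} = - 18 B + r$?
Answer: $-33626$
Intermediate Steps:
$h{\left(B,r \right)} = r - 18 B$
$M = 646$ ($M = 762 - \left(8 - -108\right) = 762 - \left(8 + 108\right) = 762 - 116 = 646$)
$M \left(-52\right) + l{\left(E \right)} = 646 \left(-52\right) - 34 = -33592 - 34 = -33626$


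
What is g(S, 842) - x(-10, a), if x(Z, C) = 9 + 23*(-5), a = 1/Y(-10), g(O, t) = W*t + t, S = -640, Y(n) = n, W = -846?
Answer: -711384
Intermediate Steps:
g(O, t) = -845*t (g(O, t) = -846*t + t = -845*t)
a = -⅒ (a = 1/(-10) = -⅒ ≈ -0.10000)
x(Z, C) = -106 (x(Z, C) = 9 - 115 = -106)
g(S, 842) - x(-10, a) = -845*842 - 1*(-106) = -711490 + 106 = -711384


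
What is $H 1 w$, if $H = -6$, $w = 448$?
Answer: $-2688$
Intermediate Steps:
$H 1 w = \left(-6\right) 1 \cdot 448 = \left(-6\right) 448 = -2688$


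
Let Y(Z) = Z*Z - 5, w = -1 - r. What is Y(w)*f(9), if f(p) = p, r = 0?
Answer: -36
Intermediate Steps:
w = -1 (w = -1 - 1*0 = -1 + 0 = -1)
Y(Z) = -5 + Z² (Y(Z) = Z² - 5 = -5 + Z²)
Y(w)*f(9) = (-5 + (-1)²)*9 = (-5 + 1)*9 = -4*9 = -36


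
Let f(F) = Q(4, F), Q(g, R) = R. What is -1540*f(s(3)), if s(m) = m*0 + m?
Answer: -4620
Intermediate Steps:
s(m) = m (s(m) = 0 + m = m)
f(F) = F
-1540*f(s(3)) = -1540*3 = -4620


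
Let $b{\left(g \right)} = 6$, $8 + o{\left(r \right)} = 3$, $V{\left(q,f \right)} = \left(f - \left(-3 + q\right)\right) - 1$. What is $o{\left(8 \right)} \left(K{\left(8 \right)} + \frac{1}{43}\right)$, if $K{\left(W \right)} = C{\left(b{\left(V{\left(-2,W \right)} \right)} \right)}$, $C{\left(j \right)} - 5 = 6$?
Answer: $- \frac{2370}{43} \approx -55.116$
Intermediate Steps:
$V{\left(q,f \right)} = 2 + f - q$ ($V{\left(q,f \right)} = \left(3 + f - q\right) - 1 = 2 + f - q$)
$o{\left(r \right)} = -5$ ($o{\left(r \right)} = -8 + 3 = -5$)
$C{\left(j \right)} = 11$ ($C{\left(j \right)} = 5 + 6 = 11$)
$K{\left(W \right)} = 11$
$o{\left(8 \right)} \left(K{\left(8 \right)} + \frac{1}{43}\right) = - 5 \left(11 + \frac{1}{43}\right) = \left(-5\right) \frac{474}{43} = - \frac{2370}{43}$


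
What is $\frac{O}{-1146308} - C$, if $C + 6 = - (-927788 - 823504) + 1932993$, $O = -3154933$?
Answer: $- \frac{4223315336999}{1146308} \approx -3.6843 \cdot 10^{6}$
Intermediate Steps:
$C = 3684279$ ($C = -6 + \left(- (-927788 - 823504) + 1932993\right) = -6 + \left(\left(-1\right) \left(-1751292\right) + 1932993\right) = -6 + \left(1751292 + 1932993\right) = -6 + 3684285 = 3684279$)
$\frac{O}{-1146308} - C = - \frac{3154933}{-1146308} - 3684279 = \left(-3154933\right) \left(- \frac{1}{1146308}\right) - 3684279 = \frac{3154933}{1146308} - 3684279 = - \frac{4223315336999}{1146308}$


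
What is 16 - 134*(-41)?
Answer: 5510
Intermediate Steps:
16 - 134*(-41) = 16 + 5494 = 5510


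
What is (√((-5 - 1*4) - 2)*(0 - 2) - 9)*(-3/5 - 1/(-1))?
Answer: -18/5 - 4*I*√11/5 ≈ -3.6 - 2.6533*I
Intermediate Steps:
(√((-5 - 1*4) - 2)*(0 - 2) - 9)*(-3/5 - 1/(-1)) = (√((-5 - 4) - 2)*(-2) - 9)*(-3*⅕ - 1*(-1)) = (√(-9 - 2)*(-2) - 9)*(-⅗ + 1) = (√(-11)*(-2) - 9)*(⅖) = ((I*√11)*(-2) - 9)*(⅖) = (-2*I*√11 - 9)*(⅖) = (-9 - 2*I*√11)*(⅖) = -18/5 - 4*I*√11/5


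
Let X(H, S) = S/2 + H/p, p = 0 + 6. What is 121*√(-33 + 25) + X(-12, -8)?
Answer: -6 + 242*I*√2 ≈ -6.0 + 342.24*I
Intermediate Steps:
p = 6
X(H, S) = S/2 + H/6
121*√(-33 + 25) + X(-12, -8) = 121*√(-33 + 25) + ((½)*(-8) + (⅙)*(-12)) = 121*√(-8) + (-4 - 2) = 121*(2*I*√2) - 6 = 242*I*√2 - 6 = -6 + 242*I*√2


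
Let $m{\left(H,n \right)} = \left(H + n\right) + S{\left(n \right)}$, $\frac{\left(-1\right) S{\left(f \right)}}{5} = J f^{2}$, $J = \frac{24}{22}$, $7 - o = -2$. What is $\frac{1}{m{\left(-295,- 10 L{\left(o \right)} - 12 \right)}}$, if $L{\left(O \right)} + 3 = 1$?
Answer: $- \frac{11}{6997} \approx -0.0015721$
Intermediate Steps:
$o = 9$ ($o = 7 - -2 = 7 + 2 = 9$)
$L{\left(O \right)} = -2$ ($L{\left(O \right)} = -3 + 1 = -2$)
$J = \frac{12}{11}$ ($J = 24 \cdot \frac{1}{22} = \frac{12}{11} \approx 1.0909$)
$S{\left(f \right)} = - \frac{60 f^{2}}{11}$ ($S{\left(f \right)} = - 5 \frac{12 f^{2}}{11} = - \frac{60 f^{2}}{11}$)
$m{\left(H,n \right)} = H + n - \frac{60 n^{2}}{11}$ ($m{\left(H,n \right)} = \left(H + n\right) - \frac{60 n^{2}}{11} = H + n - \frac{60 n^{2}}{11}$)
$\frac{1}{m{\left(-295,- 10 L{\left(o \right)} - 12 \right)}} = \frac{1}{-295 - -8 - \frac{60 \left(\left(-10\right) \left(-2\right) - 12\right)^{2}}{11}} = \frac{1}{-295 + \left(20 - 12\right) - \frac{60 \left(20 - 12\right)^{2}}{11}} = \frac{1}{-295 + 8 - \frac{60 \cdot 8^{2}}{11}} = \frac{1}{-295 + 8 - \frac{3840}{11}} = \frac{1}{- \frac{6997}{11}} = - \frac{11}{6997}$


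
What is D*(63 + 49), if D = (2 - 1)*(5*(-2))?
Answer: -1120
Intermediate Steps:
D = -10 (D = 1*(-10) = -10)
D*(63 + 49) = -10*(63 + 49) = -10*112 = -1120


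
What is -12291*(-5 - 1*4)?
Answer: 110619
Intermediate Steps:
-12291*(-5 - 1*4) = -12291*(-5 - 4) = -12291*(-9) = 110619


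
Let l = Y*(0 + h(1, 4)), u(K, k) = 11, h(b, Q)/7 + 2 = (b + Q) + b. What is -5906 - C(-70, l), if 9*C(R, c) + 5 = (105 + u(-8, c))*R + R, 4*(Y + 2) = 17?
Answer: -44959/9 ≈ -4995.4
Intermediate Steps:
h(b, Q) = -14 + 7*Q + 14*b (h(b, Q) = -14 + 7*((b + Q) + b) = -14 + 7*((Q + b) + b) = -14 + 7*(Q + 2*b) = -14 + (7*Q + 14*b) = -14 + 7*Q + 14*b)
Y = 9/4 (Y = -2 + (¼)*17 = -2 + 17/4 = 9/4 ≈ 2.2500)
l = 63 (l = 9*(0 + (-14 + 7*4 + 14*1))/4 = 9*(0 + (-14 + 28 + 14))/4 = 9*(0 + 28)/4 = (9/4)*28 = 63)
C(R, c) = -5/9 + 13*R (C(R, c) = -5/9 + ((105 + 11)*R + R)/9 = -5/9 + (116*R + R)/9 = -5/9 + (117*R)/9 = -5/9 + 13*R)
-5906 - C(-70, l) = -5906 - (-5/9 + 13*(-70)) = -5906 - (-5/9 - 910) = -5906 - 1*(-8195/9) = -5906 + 8195/9 = -44959/9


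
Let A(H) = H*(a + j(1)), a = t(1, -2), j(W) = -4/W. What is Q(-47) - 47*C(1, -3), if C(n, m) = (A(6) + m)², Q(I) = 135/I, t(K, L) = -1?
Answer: -2405736/47 ≈ -51186.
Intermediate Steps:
a = -1
A(H) = -5*H (A(H) = H*(-1 - 4/1) = H*(-1 - 4*1) = H*(-1 - 4) = H*(-5) = -5*H)
C(n, m) = (-30 + m)² (C(n, m) = (-5*6 + m)² = (-30 + m)²)
Q(-47) - 47*C(1, -3) = 135/(-47) - 47*(-30 - 3)² = 135*(-1/47) - 47*(-33)² = -135/47 - 47*1089 = -135/47 - 51183 = -2405736/47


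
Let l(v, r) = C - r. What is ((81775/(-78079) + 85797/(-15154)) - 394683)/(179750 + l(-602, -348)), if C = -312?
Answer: -467000481426691/212724443118476 ≈ -2.1953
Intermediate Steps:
l(v, r) = -312 - r
((81775/(-78079) + 85797/(-15154)) - 394683)/(179750 + l(-602, -348)) = ((81775/(-78079) + 85797/(-15154)) - 394683)/(179750 + (-312 - 1*(-348))) = ((81775*(-1/78079) + 85797*(-1/15154)) - 394683)/(179750 + (-312 + 348)) = ((-81775/78079 - 85797/15154) - 394683)/(179750 + 36) = (-7938162313/1183209166 - 394683)/179786 = -467000481426691/1183209166*1/179786 = -467000481426691/212724443118476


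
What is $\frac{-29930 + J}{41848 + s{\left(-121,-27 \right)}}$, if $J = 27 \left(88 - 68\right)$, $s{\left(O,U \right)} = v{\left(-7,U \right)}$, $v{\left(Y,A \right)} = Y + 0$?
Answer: $- \frac{29390}{41841} \approx -0.70242$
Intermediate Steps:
$v{\left(Y,A \right)} = Y$
$s{\left(O,U \right)} = -7$
$J = 540$ ($J = 27 \cdot 20 = 540$)
$\frac{-29930 + J}{41848 + s{\left(-121,-27 \right)}} = \frac{-29930 + 540}{41848 - 7} = - \frac{29390}{41841}$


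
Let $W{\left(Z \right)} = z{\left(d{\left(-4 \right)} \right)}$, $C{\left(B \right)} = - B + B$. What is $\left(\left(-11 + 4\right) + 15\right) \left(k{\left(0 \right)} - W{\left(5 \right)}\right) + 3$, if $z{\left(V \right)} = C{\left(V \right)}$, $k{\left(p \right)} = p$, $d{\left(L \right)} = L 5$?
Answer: $3$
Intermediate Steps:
$d{\left(L \right)} = 5 L$
$C{\left(B \right)} = 0$
$z{\left(V \right)} = 0$
$W{\left(Z \right)} = 0$
$\left(\left(-11 + 4\right) + 15\right) \left(k{\left(0 \right)} - W{\left(5 \right)}\right) + 3 = \left(\left(-11 + 4\right) + 15\right) \left(0 - 0\right) + 3 = \left(-7 + 15\right) \left(0 + 0\right) + 3 = 8 \cdot 0 + 3 = 0 + 3 = 3$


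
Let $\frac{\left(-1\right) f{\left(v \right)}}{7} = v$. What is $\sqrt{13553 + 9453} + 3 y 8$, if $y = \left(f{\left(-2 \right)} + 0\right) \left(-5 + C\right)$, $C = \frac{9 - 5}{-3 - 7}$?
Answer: $- \frac{9072}{5} + \sqrt{23006} \approx -1662.7$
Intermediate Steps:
$f{\left(v \right)} = - 7 v$
$C = - \frac{2}{5}$ ($C = \frac{4}{-10} = 4 \left(- \frac{1}{10}\right) = - \frac{2}{5} \approx -0.4$)
$y = - \frac{378}{5}$ ($y = \left(\left(-7\right) \left(-2\right) + 0\right) \left(-5 - \frac{2}{5}\right) = \left(14 + 0\right) \left(- \frac{27}{5}\right) = 14 \left(- \frac{27}{5}\right) = - \frac{378}{5} \approx -75.6$)
$\sqrt{13553 + 9453} + 3 y 8 = \sqrt{13553 + 9453} + 3 \left(- \frac{378}{5}\right) 8 = \sqrt{23006} - \frac{9072}{5} = - \frac{9072}{5} + \sqrt{23006}$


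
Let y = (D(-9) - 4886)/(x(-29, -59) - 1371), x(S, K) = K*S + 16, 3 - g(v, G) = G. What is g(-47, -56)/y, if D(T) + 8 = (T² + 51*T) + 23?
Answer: -21004/5249 ≈ -4.0015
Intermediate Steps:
g(v, G) = 3 - G
x(S, K) = 16 + K*S
D(T) = 15 + T² + 51*T (D(T) = -8 + ((T² + 51*T) + 23) = -8 + (23 + T² + 51*T) = 15 + T² + 51*T)
y = -5249/356 (y = ((15 + (-9)² + 51*(-9)) - 4886)/((16 - 59*(-29)) - 1371) = ((15 + 81 - 459) - 4886)/((16 + 1711) - 1371) = (-363 - 4886)/(1727 - 1371) = -5249/356 ≈ -14.744)
g(-47, -56)/y = (3 - 1*(-56))/(-5249/356) = (3 + 56)*(-356/5249) = 59*(-356/5249) = -21004/5249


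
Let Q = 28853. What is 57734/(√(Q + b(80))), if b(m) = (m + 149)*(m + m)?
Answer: 57734*√7277/21831 ≈ 225.60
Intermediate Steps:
b(m) = 2*m*(149 + m) (b(m) = (149 + m)*(2*m) = 2*m*(149 + m))
57734/(√(Q + b(80))) = 57734/(√(28853 + 2*80*(149 + 80))) = 57734/(√(28853 + 2*80*229)) = 57734/(√(28853 + 36640)) = 57734/(√65493) = 57734/((3*√7277)) = 57734*(√7277/21831) = 57734*√7277/21831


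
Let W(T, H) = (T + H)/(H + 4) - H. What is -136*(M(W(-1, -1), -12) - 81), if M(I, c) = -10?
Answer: 12376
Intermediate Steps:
W(T, H) = -H + (H + T)/(4 + H) (W(T, H) = (H + T)/(4 + H) - H = -H + (H + T)/(4 + H))
-136*(M(W(-1, -1), -12) - 81) = -136*(-10 - 81) = -136*(-91) = 12376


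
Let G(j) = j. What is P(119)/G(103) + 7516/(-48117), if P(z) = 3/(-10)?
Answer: -7885831/49560510 ≈ -0.15912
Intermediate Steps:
P(z) = -3/10 (P(z) = 3*(-⅒) = -3/10)
P(119)/G(103) + 7516/(-48117) = -3/10/103 + 7516/(-48117) = -3/10*1/103 + 7516*(-1/48117) = -3/1030 - 7516/48117 = -7885831/49560510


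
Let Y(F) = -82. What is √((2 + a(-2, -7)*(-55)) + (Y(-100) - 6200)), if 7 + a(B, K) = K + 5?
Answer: I*√5785 ≈ 76.059*I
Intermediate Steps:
a(B, K) = -2 + K (a(B, K) = -7 + (K + 5) = -7 + (5 + K) = -2 + K)
√((2 + a(-2, -7)*(-55)) + (Y(-100) - 6200)) = √((2 + (-2 - 7)*(-55)) + (-82 - 6200)) = √((2 - 9*(-55)) - 6282) = √((2 + 495) - 6282) = √(497 - 6282) = √(-5785) = I*√5785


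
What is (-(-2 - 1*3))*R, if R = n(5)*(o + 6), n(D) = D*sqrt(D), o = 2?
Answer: 200*sqrt(5) ≈ 447.21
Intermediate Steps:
n(D) = D**(3/2)
R = 40*sqrt(5) (R = 5**(3/2)*(2 + 6) = (5*sqrt(5))*8 = 40*sqrt(5) ≈ 89.443)
(-(-2 - 1*3))*R = (-(-2 - 1*3))*(40*sqrt(5)) = (-(-2 - 3))*(40*sqrt(5)) = (-1*(-5))*(40*sqrt(5)) = 5*(40*sqrt(5)) = 200*sqrt(5)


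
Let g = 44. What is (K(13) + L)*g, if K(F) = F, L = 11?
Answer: 1056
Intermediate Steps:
(K(13) + L)*g = (13 + 11)*44 = 24*44 = 1056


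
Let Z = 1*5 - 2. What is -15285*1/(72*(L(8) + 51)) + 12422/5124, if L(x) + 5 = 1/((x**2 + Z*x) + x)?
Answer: -3539939/1616622 ≈ -2.1897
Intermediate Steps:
Z = 3 (Z = 5 - 2 = 3)
L(x) = -5 + 1/(x**2 + 4*x) (L(x) = -5 + 1/((x**2 + 3*x) + x) = -5 + 1/(x**2 + 4*x))
-15285*1/(72*(L(8) + 51)) + 12422/5124 = -15285*1/(72*((1 - 20*8 - 5*8**2)/(8*(4 + 8)) + 51)) + 12422/5124 = -15285*1/(72*((1/8)*(1 - 160 - 5*64)/12 + 51)) + 12422*(1/5124) = -15285*1/(72*((1/8)*(1/12)*(1 - 160 - 320) + 51)) + 6211/2562 = -15285*1/(72*((1/8)*(1/12)*(-479) + 51)) + 6211/2562 = -15285*1/(72*(-479/96 + 51)) + 6211/2562 = -15285/((4417/96)*72) + 6211/2562 = -15285/13251/4 + 6211/2562 = -15285*4/13251 + 6211/2562 = -20380/4417 + 6211/2562 = -3539939/1616622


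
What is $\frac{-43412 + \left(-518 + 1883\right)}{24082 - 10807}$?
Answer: $- \frac{42047}{13275} \approx -3.1674$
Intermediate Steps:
$\frac{-43412 + \left(-518 + 1883\right)}{24082 - 10807} = \frac{-43412 + 1365}{13275} = \left(-42047\right) \frac{1}{13275} = - \frac{42047}{13275}$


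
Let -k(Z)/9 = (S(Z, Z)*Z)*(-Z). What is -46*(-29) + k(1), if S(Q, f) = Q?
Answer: 1343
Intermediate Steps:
k(Z) = 9*Z³ (k(Z) = -9*Z*Z*(-Z) = -9*Z²*(-Z) = -(-9)*Z³ = 9*Z³)
-46*(-29) + k(1) = -46*(-29) + 9*1³ = 1334 + 9*1 = 1334 + 9 = 1343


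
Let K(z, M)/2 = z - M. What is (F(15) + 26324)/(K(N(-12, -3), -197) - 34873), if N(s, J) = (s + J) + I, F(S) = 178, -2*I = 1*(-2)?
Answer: -26502/34507 ≈ -0.76802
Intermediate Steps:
I = 1 (I = -(-2)/2 = -½*(-2) = 1)
N(s, J) = 1 + J + s (N(s, J) = (s + J) + 1 = (J + s) + 1 = 1 + J + s)
K(z, M) = -2*M + 2*z (K(z, M) = 2*(z - M) = -2*M + 2*z)
(F(15) + 26324)/(K(N(-12, -3), -197) - 34873) = (178 + 26324)/((-2*(-197) + 2*(1 - 3 - 12)) - 34873) = 26502/((394 + 2*(-14)) - 34873) = 26502/((394 - 28) - 34873) = 26502/(366 - 34873) = 26502/(-34507) = 26502*(-1/34507) = -26502/34507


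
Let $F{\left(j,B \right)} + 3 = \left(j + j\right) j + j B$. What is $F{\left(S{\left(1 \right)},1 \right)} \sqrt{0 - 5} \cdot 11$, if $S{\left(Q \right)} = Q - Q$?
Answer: $- 33 i \sqrt{5} \approx - 73.79 i$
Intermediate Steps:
$S{\left(Q \right)} = 0$
$F{\left(j,B \right)} = -3 + 2 j^{2} + B j$ ($F{\left(j,B \right)} = -3 + \left(\left(j + j\right) j + j B\right) = -3 + \left(2 j j + B j\right) = -3 + \left(2 j^{2} + B j\right) = -3 + 2 j^{2} + B j$)
$F{\left(S{\left(1 \right)},1 \right)} \sqrt{0 - 5} \cdot 11 = \left(-3 + 2 \cdot 0^{2} + 1 \cdot 0\right) \sqrt{0 - 5} \cdot 11 = \left(-3 + 2 \cdot 0 + 0\right) \sqrt{-5} \cdot 11 = \left(-3 + 0 + 0\right) i \sqrt{5} \cdot 11 = - 3 i \sqrt{5} \cdot 11 = - 33 i \sqrt{5}$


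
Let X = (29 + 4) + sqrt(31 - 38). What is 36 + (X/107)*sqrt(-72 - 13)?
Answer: 36 - sqrt(595)/107 + 33*I*sqrt(85)/107 ≈ 35.772 + 2.8434*I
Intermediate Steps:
X = 33 + I*sqrt(7) (X = 33 + sqrt(-7) = 33 + I*sqrt(7) ≈ 33.0 + 2.6458*I)
36 + (X/107)*sqrt(-72 - 13) = 36 + ((33 + I*sqrt(7))/107)*sqrt(-72 - 13) = 36 + ((33 + I*sqrt(7))*(1/107))*sqrt(-85) = 36 + (33/107 + I*sqrt(7)/107)*(I*sqrt(85)) = 36 + I*sqrt(85)*(33/107 + I*sqrt(7)/107)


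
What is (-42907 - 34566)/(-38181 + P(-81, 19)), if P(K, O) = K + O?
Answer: 77473/38243 ≈ 2.0258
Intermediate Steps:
(-42907 - 34566)/(-38181 + P(-81, 19)) = (-42907 - 34566)/(-38181 + (-81 + 19)) = -77473/(-38181 - 62) = -77473/(-38243) = -77473*(-1/38243) = 77473/38243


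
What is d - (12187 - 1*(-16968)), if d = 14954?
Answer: -14201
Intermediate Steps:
d - (12187 - 1*(-16968)) = 14954 - (12187 - 1*(-16968)) = 14954 - (12187 + 16968) = 14954 - 1*29155 = 14954 - 29155 = -14201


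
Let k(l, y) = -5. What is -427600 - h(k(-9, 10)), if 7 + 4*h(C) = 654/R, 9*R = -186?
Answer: -26510601/62 ≈ -4.2759e+5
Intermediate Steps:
R = -62/3 (R = (⅑)*(-186) = -62/3 ≈ -20.667)
h(C) = -599/62 (h(C) = -7/4 + (654/(-62/3))/4 = -7/4 + (654*(-3/62))/4 = -7/4 + (¼)*(-981/31) = -7/4 - 981/124 = -599/62)
-427600 - h(k(-9, 10)) = -427600 - 1*(-599/62) = -427600 + 599/62 = -26510601/62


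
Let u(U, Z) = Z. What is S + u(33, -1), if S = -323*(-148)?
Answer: 47803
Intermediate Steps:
S = 47804
S + u(33, -1) = 47804 - 1 = 47803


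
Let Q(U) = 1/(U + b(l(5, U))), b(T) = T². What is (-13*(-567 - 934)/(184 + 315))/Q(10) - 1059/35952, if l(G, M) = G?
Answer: 8184356573/5980016 ≈ 1368.6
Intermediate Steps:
Q(U) = 1/(25 + U) (Q(U) = 1/(U + 5²) = 1/(U + 25) = 1/(25 + U))
(-13*(-567 - 934)/(184 + 315))/Q(10) - 1059/35952 = (-13*(-567 - 934)/(184 + 315))/(1/(25 + 10)) - 1059/35952 = (-(-19513)/499)/(1/35) - 1059*1/35952 = (-(-19513)/499)/(1/35) - 353/11984 = -13*(-1501/499)*35 - 353/11984 = (19513/499)*35 - 353/11984 = 682955/499 - 353/11984 = 8184356573/5980016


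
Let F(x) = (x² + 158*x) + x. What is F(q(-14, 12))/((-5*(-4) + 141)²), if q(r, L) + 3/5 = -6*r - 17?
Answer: 332/575 ≈ 0.57739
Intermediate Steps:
q(r, L) = -88/5 - 6*r (q(r, L) = -⅗ + (-6*r - 17) = -⅗ + (-17 - 6*r) = -88/5 - 6*r)
F(x) = x² + 159*x
F(q(-14, 12))/((-5*(-4) + 141)²) = ((-88/5 - 6*(-14))*(159 + (-88/5 - 6*(-14))))/((-5*(-4) + 141)²) = ((-88/5 + 84)*(159 + (-88/5 + 84)))/((20 + 141)²) = (332*(159 + 332/5)/5)/(161²) = ((332/5)*(1127/5))/25921 = (374164/25)*(1/25921) = 332/575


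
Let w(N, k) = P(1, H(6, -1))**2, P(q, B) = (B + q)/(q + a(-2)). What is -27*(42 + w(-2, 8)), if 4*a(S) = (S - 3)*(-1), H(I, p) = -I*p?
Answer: -4186/3 ≈ -1395.3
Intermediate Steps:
H(I, p) = -I*p
a(S) = 3/4 - S/4 (a(S) = ((S - 3)*(-1))/4 = ((-3 + S)*(-1))/4 = (3 - S)/4 = 3/4 - S/4)
P(q, B) = (B + q)/(5/4 + q) (P(q, B) = (B + q)/(q + (3/4 - 1/4*(-2))) = (B + q)/(q + (3/4 + 1/2)) = (B + q)/(q + 5/4) = (B + q)/(5/4 + q))
w(N, k) = 784/81 (w(N, k) = (4*(-1*6*(-1) + 1)/(5 + 4*1))**2 = (4*(6 + 1)/(5 + 4))**2 = (4*7/9)**2 = (4*(1/9)*7)**2 = (28/9)**2 = 784/81)
-27*(42 + w(-2, 8)) = -27*(42 + 784/81) = -27*4186/81 = -4186/3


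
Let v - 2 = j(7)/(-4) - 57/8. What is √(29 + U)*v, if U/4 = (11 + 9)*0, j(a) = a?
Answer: -55*√29/8 ≈ -37.023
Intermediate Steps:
U = 0 (U = 4*((11 + 9)*0) = 4*(20*0) = 4*0 = 0)
v = -55/8 (v = 2 + (7/(-4) - 57/8) = 2 + (7*(-¼) - 57*⅛) = 2 + (-7/4 - 57/8) = 2 - 71/8 = -55/8 ≈ -6.8750)
√(29 + U)*v = √(29 + 0)*(-55/8) = √29*(-55/8) = -55*√29/8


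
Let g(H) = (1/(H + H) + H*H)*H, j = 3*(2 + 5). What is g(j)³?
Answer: 6355269621667/8 ≈ 7.9441e+11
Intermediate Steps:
j = 21 (j = 3*7 = 21)
g(H) = H*(H² + 1/(2*H)) (g(H) = (1/(2*H) + H²)*H = (H² + 1/(2*H))*H = H*(H² + 1/(2*H)))
g(j)³ = (½ + 21³)³ = (½ + 9261)³ = (18523/2)³ = 6355269621667/8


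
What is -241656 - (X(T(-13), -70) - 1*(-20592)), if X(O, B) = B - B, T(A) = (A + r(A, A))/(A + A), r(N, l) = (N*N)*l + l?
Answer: -262248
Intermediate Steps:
r(N, l) = l + l*N² (r(N, l) = N²*l + l = l*N² + l = l + l*N²)
T(A) = (A + A*(1 + A²))/(2*A) (T(A) = (A + A*(1 + A²))/(A + A) = (A + A*(1 + A²))/((2*A)) = (A + A*(1 + A²))*(1/(2*A)) = (A + A*(1 + A²))/(2*A))
X(O, B) = 0
-241656 - (X(T(-13), -70) - 1*(-20592)) = -241656 - (0 - 1*(-20592)) = -241656 - (0 + 20592) = -241656 - 1*20592 = -241656 - 20592 = -262248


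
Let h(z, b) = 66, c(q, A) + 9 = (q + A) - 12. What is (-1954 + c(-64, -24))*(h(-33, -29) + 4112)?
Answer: -8619214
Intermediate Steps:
c(q, A) = -21 + A + q (c(q, A) = -9 + ((q + A) - 12) = -9 + ((A + q) - 12) = -9 + (-12 + A + q) = -21 + A + q)
(-1954 + c(-64, -24))*(h(-33, -29) + 4112) = (-1954 + (-21 - 24 - 64))*(66 + 4112) = (-1954 - 109)*4178 = -2063*4178 = -8619214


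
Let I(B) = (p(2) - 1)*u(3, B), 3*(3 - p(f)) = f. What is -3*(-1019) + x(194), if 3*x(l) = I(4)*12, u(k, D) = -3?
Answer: 3041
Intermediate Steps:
p(f) = 3 - f/3
I(B) = -4 (I(B) = ((3 - 1/3*2) - 1)*(-3) = ((3 - 2/3) - 1)*(-3) = (7/3 - 1)*(-3) = (4/3)*(-3) = -4)
x(l) = -16 (x(l) = (-4*12)/3 = (1/3)*(-48) = -16)
-3*(-1019) + x(194) = -3*(-1019) - 16 = 3057 - 16 = 3041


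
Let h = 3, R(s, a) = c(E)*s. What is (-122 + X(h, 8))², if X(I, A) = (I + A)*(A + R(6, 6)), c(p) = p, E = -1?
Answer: 10000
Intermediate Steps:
R(s, a) = -s
X(I, A) = (-6 + A)*(A + I) (X(I, A) = (I + A)*(A - 1*6) = (A + I)*(A - 6) = (A + I)*(-6 + A) = (-6 + A)*(A + I))
(-122 + X(h, 8))² = (-122 + (8² - 6*8 - 6*3 + 8*3))² = (-122 + (64 - 48 - 18 + 24))² = (-122 + 22)² = (-100)² = 10000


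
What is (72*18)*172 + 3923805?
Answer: 4146717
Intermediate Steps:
(72*18)*172 + 3923805 = 1296*172 + 3923805 = 222912 + 3923805 = 4146717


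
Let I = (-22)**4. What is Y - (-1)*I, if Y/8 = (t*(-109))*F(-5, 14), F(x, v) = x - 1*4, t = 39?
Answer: 540328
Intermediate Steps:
F(x, v) = -4 + x (F(x, v) = x - 4 = -4 + x)
I = 234256
Y = 306072 (Y = 8*((39*(-109))*(-4 - 5)) = 8*(-4251*(-9)) = 8*38259 = 306072)
Y - (-1)*I = 306072 - (-1)*234256 = 306072 - 1*(-234256) = 306072 + 234256 = 540328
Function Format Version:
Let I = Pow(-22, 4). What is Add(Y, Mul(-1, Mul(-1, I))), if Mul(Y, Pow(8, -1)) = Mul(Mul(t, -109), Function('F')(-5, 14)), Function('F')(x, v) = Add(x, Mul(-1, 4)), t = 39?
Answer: 540328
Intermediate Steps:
Function('F')(x, v) = Add(-4, x) (Function('F')(x, v) = Add(x, -4) = Add(-4, x))
I = 234256
Y = 306072 (Y = Mul(8, Mul(Mul(39, -109), Add(-4, -5))) = Mul(8, Mul(-4251, -9)) = Mul(8, 38259) = 306072)
Add(Y, Mul(-1, Mul(-1, I))) = Add(306072, Mul(-1, Mul(-1, 234256))) = Add(306072, Mul(-1, -234256)) = Add(306072, 234256) = 540328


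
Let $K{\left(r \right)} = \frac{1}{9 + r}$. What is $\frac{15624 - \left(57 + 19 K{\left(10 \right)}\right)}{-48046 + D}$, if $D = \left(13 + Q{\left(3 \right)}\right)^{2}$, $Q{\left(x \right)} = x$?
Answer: $- \frac{7783}{23895} \approx -0.32572$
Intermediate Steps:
$D = 256$ ($D = \left(13 + 3\right)^{2} = 16^{2} = 256$)
$\frac{15624 - \left(57 + 19 K{\left(10 \right)}\right)}{-48046 + D} = \frac{15624 - \left(57 + \frac{19}{9 + 10}\right)}{-48046 + 256} = \frac{15624 - \left(57 + \frac{19}{19}\right)}{-47790} = \left(15624 - 58\right) \left(- \frac{1}{47790}\right) = 15566 \left(- \frac{1}{47790}\right) = - \frac{7783}{23895}$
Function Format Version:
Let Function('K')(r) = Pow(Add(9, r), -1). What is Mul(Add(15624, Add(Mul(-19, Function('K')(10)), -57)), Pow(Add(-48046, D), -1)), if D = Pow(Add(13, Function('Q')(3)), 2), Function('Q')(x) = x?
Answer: Rational(-7783, 23895) ≈ -0.32572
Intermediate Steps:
D = 256 (D = Pow(Add(13, 3), 2) = Pow(16, 2) = 256)
Mul(Add(15624, Add(Mul(-19, Function('K')(10)), -57)), Pow(Add(-48046, D), -1)) = Mul(Add(15624, Add(Mul(-19, Pow(Add(9, 10), -1)), -57)), Pow(Add(-48046, 256), -1)) = Mul(Add(15624, Add(Mul(-19, Pow(19, -1)), -57)), Pow(-47790, -1)) = Mul(Add(15624, Add(Mul(-19, Rational(1, 19)), -57)), Rational(-1, 47790)) = Mul(Add(15624, Add(-1, -57)), Rational(-1, 47790)) = Mul(Add(15624, -58), Rational(-1, 47790)) = Mul(15566, Rational(-1, 47790)) = Rational(-7783, 23895)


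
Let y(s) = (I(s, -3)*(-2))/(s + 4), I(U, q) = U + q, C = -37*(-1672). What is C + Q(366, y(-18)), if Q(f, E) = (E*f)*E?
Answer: 65158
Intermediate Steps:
C = 61864
y(s) = (6 - 2*s)/(4 + s) (y(s) = ((s - 3)*(-2))/(s + 4) = ((-3 + s)*(-2))/(4 + s) = (6 - 2*s)/(4 + s))
Q(f, E) = f*E²
C + Q(366, y(-18)) = 61864 + 366*(2*(3 - 1*(-18))/(4 - 18))² = 61864 + 366*(2*(3 + 18)/(-14))² = 61864 + 366*(2*(-1/14)*21)² = 61864 + 366*(-3)² = 61864 + 366*9 = 61864 + 3294 = 65158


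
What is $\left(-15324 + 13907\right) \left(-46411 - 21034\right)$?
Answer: $95569565$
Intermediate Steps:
$\left(-15324 + 13907\right) \left(-46411 - 21034\right) = \left(-1417\right) \left(-67445\right) = 95569565$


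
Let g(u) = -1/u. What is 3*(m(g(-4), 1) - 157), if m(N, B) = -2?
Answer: -477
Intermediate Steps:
3*(m(g(-4), 1) - 157) = 3*(-2 - 157) = 3*(-159) = -477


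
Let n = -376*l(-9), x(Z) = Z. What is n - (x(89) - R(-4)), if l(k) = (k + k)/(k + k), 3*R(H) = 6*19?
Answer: -427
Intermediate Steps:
R(H) = 38 (R(H) = (6*19)/3 = (⅓)*114 = 38)
l(k) = 1 (l(k) = (2*k)/((2*k)) = (2*k)*(1/(2*k)) = 1)
n = -376 (n = -376*1 = -376)
n - (x(89) - R(-4)) = -376 - (89 - 1*38) = -376 - (89 - 38) = -376 - 1*51 = -376 - 51 = -427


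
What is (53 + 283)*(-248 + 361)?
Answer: 37968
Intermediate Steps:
(53 + 283)*(-248 + 361) = 336*113 = 37968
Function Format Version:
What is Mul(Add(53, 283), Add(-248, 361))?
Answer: 37968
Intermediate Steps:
Mul(Add(53, 283), Add(-248, 361)) = Mul(336, 113) = 37968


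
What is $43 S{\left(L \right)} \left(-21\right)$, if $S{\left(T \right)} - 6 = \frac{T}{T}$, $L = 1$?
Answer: $-6321$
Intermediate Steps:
$S{\left(T \right)} = 7$ ($S{\left(T \right)} = 6 + \frac{T}{T} = 6 + 1 = 7$)
$43 S{\left(L \right)} \left(-21\right) = 43 \cdot 7 \left(-21\right) = 301 \left(-21\right) = -6321$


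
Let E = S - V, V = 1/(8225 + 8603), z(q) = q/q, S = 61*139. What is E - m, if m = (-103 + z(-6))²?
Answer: -32393901/16828 ≈ -1925.0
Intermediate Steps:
S = 8479
z(q) = 1
V = 1/16828 ≈ 5.9425e-5
m = 10404 (m = (-103 + 1)² = (-102)² = 10404)
E = 142684611/16828 (E = 8479 - 1*1/16828 = 8479 - 1/16828 = 142684611/16828 ≈ 8479.0)
E - m = 142684611/16828 - 1*10404 = 142684611/16828 - 10404 = -32393901/16828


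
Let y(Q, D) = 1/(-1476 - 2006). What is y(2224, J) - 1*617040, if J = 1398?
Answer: -2148533281/3482 ≈ -6.1704e+5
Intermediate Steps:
y(Q, D) = -1/3482 (y(Q, D) = 1/(-3482) = -1/3482)
y(2224, J) - 1*617040 = -1/3482 - 1*617040 = -1/3482 - 617040 = -2148533281/3482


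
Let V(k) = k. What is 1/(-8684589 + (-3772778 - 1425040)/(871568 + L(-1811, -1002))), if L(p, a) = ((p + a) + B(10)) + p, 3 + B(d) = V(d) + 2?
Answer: -866953/7529135685135 ≈ -1.1515e-7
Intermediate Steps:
B(d) = -1 + d (B(d) = -3 + (d + 2) = -3 + (2 + d) = -1 + d)
L(p, a) = 9 + a + 2*p (L(p, a) = ((p + a) + (-1 + 10)) + p = ((a + p) + 9) + p = (9 + a + p) + p = 9 + a + 2*p)
1/(-8684589 + (-3772778 - 1425040)/(871568 + L(-1811, -1002))) = 1/(-8684589 + (-3772778 - 1425040)/(871568 + (9 - 1002 + 2*(-1811)))) = 1/(-8684589 - 5197818/(871568 + (9 - 1002 - 3622))) = 1/(-8684589 - 5197818/(871568 - 4615)) = 1/(-8684589 - 5197818/866953) = 1/(-7529135685135/866953) = -866953/7529135685135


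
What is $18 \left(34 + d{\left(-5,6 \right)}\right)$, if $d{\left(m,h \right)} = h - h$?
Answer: $612$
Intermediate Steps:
$d{\left(m,h \right)} = 0$
$18 \left(34 + d{\left(-5,6 \right)}\right) = 18 \left(34 + 0\right) = 18 \cdot 34 = 612$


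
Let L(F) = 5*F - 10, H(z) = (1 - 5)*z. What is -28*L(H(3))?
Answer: 1960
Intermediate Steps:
H(z) = -4*z
L(F) = -10 + 5*F
-28*L(H(3)) = -28*(-10 + 5*(-4*3)) = -28*(-10 + 5*(-12)) = -28*(-10 - 60) = -28*(-70) = 1960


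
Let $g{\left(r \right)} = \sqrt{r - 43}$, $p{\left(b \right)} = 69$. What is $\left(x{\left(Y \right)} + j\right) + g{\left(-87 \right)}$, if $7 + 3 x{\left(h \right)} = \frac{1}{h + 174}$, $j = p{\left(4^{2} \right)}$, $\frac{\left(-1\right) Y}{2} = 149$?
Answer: $\frac{24799}{372} + i \sqrt{130} \approx 66.664 + 11.402 i$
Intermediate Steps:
$g{\left(r \right)} = \sqrt{-43 + r}$
$Y = -298$ ($Y = \left(-2\right) 149 = -298$)
$j = 69$
$x{\left(h \right)} = - \frac{7}{3} + \frac{1}{3 \left(174 + h\right)}$ ($x{\left(h \right)} = - \frac{7}{3} + \frac{1}{3 \left(h + 174\right)} = - \frac{7}{3} + \frac{1}{3 \left(174 + h\right)}$)
$\left(x{\left(Y \right)} + j\right) + g{\left(-87 \right)} = \left(\frac{-1217 - -2086}{3 \left(174 - 298\right)} + 69\right) + \sqrt{-43 - 87} = \left(\frac{-1217 + 2086}{3 \left(-124\right)} + 69\right) + \sqrt{-130} = \left(\frac{1}{3} \left(- \frac{1}{124}\right) 869 + 69\right) + i \sqrt{130} = \left(- \frac{869}{372} + 69\right) + i \sqrt{130} = \frac{24799}{372} + i \sqrt{130}$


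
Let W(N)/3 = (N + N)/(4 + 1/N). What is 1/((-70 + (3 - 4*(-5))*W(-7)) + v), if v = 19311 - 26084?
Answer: -9/63841 ≈ -0.00014098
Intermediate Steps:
W(N) = 6*N/(4 + 1/N) (W(N) = 3*((N + N)/(4 + 1/N)) = 3*((2*N)/(4 + 1/N)) = 3*(2*N/(4 + 1/N)) = 6*N/(4 + 1/N))
v = -6773
1/((-70 + (3 - 4*(-5))*W(-7)) + v) = 1/((-70 + (3 - 4*(-5))*(6*(-7)²/(1 + 4*(-7)))) - 6773) = 1/((-70 + (3 + 20)*(6*49/(1 - 28))) - 6773) = 1/((-70 + 23*(6*49/(-27))) - 6773) = 1/((-70 + 23*(6*49*(-1/27))) - 6773) = 1/((-70 + 23*(-98/9)) - 6773) = 1/((-70 - 2254/9) - 6773) = 1/(-2884/9 - 6773) = 1/(-63841/9) = -9/63841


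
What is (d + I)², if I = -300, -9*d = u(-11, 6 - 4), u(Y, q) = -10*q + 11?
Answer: 89401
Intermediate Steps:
u(Y, q) = 11 - 10*q
d = 1 (d = -(11 - 10*(6 - 4))/9 = -(11 - 10*2)/9 = -(11 - 20)/9 = -⅑*(-9) = 1)
(d + I)² = (1 - 300)² = (-299)² = 89401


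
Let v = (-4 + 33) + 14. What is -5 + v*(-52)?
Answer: -2241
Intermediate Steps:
v = 43 (v = 29 + 14 = 43)
-5 + v*(-52) = -5 + 43*(-52) = -5 - 2236 = -2241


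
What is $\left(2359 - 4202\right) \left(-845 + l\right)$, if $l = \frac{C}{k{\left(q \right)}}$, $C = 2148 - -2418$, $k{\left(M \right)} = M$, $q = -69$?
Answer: $\frac{38623751}{23} \approx 1.6793 \cdot 10^{6}$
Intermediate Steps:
$C = 4566$ ($C = 2148 + 2418 = 4566$)
$l = - \frac{1522}{23}$ ($l = \frac{4566}{-69} = 4566 \left(- \frac{1}{69}\right) = - \frac{1522}{23} \approx -66.174$)
$\left(2359 - 4202\right) \left(-845 + l\right) = \left(2359 - 4202\right) \left(-845 - \frac{1522}{23}\right) = \left(-1843\right) \left(- \frac{20957}{23}\right) = \frac{38623751}{23}$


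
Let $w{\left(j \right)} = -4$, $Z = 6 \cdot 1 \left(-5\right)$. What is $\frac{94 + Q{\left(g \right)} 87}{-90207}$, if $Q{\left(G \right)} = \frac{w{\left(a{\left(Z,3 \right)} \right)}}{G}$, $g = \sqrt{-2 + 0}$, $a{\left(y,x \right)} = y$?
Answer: $- \frac{94}{90207} - \frac{58 i \sqrt{2}}{30069} \approx -0.001042 - 0.0027279 i$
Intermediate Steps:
$Z = -30$ ($Z = 6 \left(-5\right) = -30$)
$g = i \sqrt{2}$ ($g = \sqrt{-2} = i \sqrt{2} \approx 1.4142 i$)
$Q{\left(G \right)} = - \frac{4}{G}$
$\frac{94 + Q{\left(g \right)} 87}{-90207} = \frac{94 + - \frac{4}{i \sqrt{2}} \cdot 87}{-90207} = \left(94 + - 4 \left(- \frac{i \sqrt{2}}{2}\right) 87\right) \left(- \frac{1}{90207}\right) = \left(94 + 2 i \sqrt{2} \cdot 87\right) \left(- \frac{1}{90207}\right) = \left(94 + 174 i \sqrt{2}\right) \left(- \frac{1}{90207}\right) = - \frac{94}{90207} - \frac{58 i \sqrt{2}}{30069}$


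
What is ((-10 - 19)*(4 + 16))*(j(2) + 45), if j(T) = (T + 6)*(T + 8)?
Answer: -72500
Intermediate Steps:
j(T) = (6 + T)*(8 + T)
((-10 - 19)*(4 + 16))*(j(2) + 45) = ((-10 - 19)*(4 + 16))*((48 + 2² + 14*2) + 45) = (-29*20)*((48 + 4 + 28) + 45) = -580*(80 + 45) = -580*125 = -72500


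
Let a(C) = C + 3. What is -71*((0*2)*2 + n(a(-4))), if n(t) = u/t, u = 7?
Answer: 497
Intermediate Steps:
a(C) = 3 + C
n(t) = 7/t
-71*((0*2)*2 + n(a(-4))) = -71*((0*2)*2 + 7/(3 - 4)) = -71*(0*2 + 7/(-1)) = -71*(0 + 7*(-1)) = -71*(0 - 7) = -71*(-7) = 497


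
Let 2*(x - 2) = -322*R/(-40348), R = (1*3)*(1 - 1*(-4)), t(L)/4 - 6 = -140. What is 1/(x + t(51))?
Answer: -5764/3077631 ≈ -0.0018729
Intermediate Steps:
t(L) = -536 (t(L) = 24 + 4*(-140) = 24 - 560 = -536)
R = 15 (R = 3*(1 + 4) = 3*5 = 15)
x = 11873/5764 (x = 2 + (-322*15/(-40348))/2 = 2 + (-4830*(-1/40348))/2 = 2 + (½)*(345/2882) = 2 + 345/5764 = 11873/5764 ≈ 2.0599)
1/(x + t(51)) = 1/(11873/5764 - 536) = 1/(-3077631/5764) = -5764/3077631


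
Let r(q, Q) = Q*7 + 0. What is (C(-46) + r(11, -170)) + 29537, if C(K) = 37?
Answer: 28384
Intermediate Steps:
r(q, Q) = 7*Q (r(q, Q) = 7*Q + 0 = 7*Q)
(C(-46) + r(11, -170)) + 29537 = (37 + 7*(-170)) + 29537 = (37 - 1190) + 29537 = -1153 + 29537 = 28384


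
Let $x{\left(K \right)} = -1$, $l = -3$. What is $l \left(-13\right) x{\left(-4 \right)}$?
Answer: $-39$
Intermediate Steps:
$l \left(-13\right) x{\left(-4 \right)} = \left(-3\right) \left(-13\right) \left(-1\right) = 39 \left(-1\right) = -39$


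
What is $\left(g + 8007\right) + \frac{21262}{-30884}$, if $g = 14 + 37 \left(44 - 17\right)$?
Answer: $\frac{139276209}{15442} \approx 9019.3$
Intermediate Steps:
$g = 1013$ ($g = 14 + 37 \left(44 - 17\right) = 14 + 37 \cdot 27 = 14 + 999 = 1013$)
$\left(g + 8007\right) + \frac{21262}{-30884} = \left(1013 + 8007\right) + \frac{21262}{-30884} = 9020 + 21262 \left(- \frac{1}{30884}\right) = 9020 - \frac{10631}{15442} = \frac{139276209}{15442}$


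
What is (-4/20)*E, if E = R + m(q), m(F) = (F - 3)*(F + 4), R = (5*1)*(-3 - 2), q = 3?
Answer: 5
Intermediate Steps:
R = -25 (R = 5*(-5) = -25)
m(F) = (-3 + F)*(4 + F)
E = -25 (E = -25 + (-12 + 3 + 3²) = -25 + (-12 + 3 + 9) = -25 + 0 = -25)
(-4/20)*E = (-4/20)*(-25) = ((1/20)*(-4))*(-25) = -⅕*(-25) = 5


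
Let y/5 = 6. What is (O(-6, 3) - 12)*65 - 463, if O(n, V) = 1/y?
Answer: -7445/6 ≈ -1240.8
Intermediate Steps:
y = 30 (y = 5*6 = 30)
O(n, V) = 1/30
(O(-6, 3) - 12)*65 - 463 = (1/30 - 12)*65 - 463 = -359/30*65 - 463 = -4667/6 - 463 = -7445/6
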